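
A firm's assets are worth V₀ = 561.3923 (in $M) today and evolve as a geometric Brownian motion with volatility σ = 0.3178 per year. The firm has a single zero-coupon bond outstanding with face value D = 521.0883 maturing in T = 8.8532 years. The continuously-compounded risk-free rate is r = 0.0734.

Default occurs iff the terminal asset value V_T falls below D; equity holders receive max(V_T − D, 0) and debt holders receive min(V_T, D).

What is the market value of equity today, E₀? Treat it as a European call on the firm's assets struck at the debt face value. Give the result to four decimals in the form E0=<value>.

d₁ = [ln(V₀/D) + (r + σ²/2)T] / (σ√T)
   = [ln(561.3923/521.0883) + (0.0734 + 0.5·0.3178²)·8.8532] / (0.3178·√8.8532)
   = [0.074500 + 1.096897] / 0.945593 = 1.238798
d₂ = d₁ − σ√T = 1.238798 − 0.945593 = 0.293205
N(d₁) = 0.892290,  N(d₂) = 0.615317,  e^(−rT) = 0.522137
E₀ = V₀·N(d₁) − D·e^(−rT)·N(d₂)
   = 561.3923·0.892290 − 521.0883·0.522137·0.615317 = 333.509328

E0=333.5093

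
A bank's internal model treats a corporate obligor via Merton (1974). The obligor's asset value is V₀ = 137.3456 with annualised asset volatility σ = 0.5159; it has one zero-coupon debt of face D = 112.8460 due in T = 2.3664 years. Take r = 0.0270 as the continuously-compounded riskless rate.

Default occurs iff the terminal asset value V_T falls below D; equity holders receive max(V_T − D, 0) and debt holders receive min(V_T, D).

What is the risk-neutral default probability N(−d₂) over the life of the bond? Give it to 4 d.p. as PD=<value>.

d₁ = [ln(V₀/D) + (r + σ²/2)T] / (σ√T)
   = [ln(137.3456/112.8460) + (0.0270 + 0.5·0.5159²)·2.3664] / (0.5159·√2.3664)
   = [0.196476 + 0.378805] / 0.793615 = 0.724887
d₂ = d₁ − σ√T = 0.724887 − 0.793615 = -0.068727
risk-neutral PD = N(−d₂) = N(0.068727) = 0.527397

PD=0.5274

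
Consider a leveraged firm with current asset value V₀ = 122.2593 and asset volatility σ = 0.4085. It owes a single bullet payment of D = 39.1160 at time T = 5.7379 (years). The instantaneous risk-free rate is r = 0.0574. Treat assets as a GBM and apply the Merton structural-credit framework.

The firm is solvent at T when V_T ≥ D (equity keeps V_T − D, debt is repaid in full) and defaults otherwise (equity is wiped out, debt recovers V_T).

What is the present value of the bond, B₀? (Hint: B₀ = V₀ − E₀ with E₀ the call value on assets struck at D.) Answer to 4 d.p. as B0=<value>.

B0=26.6009

d₁ = [ln(V₀/D) + (r + σ²/2)T] / (σ√T)
   = [ln(122.2593/39.1160) + (0.0574 + 0.5·0.4085²)·5.7379] / (0.4085·√5.7379)
   = [1.139613 + 0.808104] / 0.978517 = 1.990477
d₂ = d₁ − σ√T = 1.990477 − 0.978517 = 1.011959
N(d₁) = 0.976731,  N(d₂) = 0.844221,  e^(−rT) = 0.719387
E₀ = V₀·N(d₁) − D·e^(−rT)·N(d₂)
   = 122.2593·0.976731 − 39.1160·0.719387·0.844221 = 95.658413
B₀ = V₀ − E₀ = 122.2593 − 95.658413 = 26.600887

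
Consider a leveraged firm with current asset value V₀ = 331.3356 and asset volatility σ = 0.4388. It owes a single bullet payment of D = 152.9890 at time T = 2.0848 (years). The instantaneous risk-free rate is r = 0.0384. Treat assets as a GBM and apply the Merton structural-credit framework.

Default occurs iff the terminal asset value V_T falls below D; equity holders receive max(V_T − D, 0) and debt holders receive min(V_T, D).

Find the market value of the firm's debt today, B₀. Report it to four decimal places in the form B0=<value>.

d₁ = [ln(V₀/D) + (r + σ²/2)T] / (σ√T)
   = [ln(331.3356/152.9890) + (0.0384 + 0.5·0.4388²)·2.0848] / (0.4388·√2.0848)
   = [0.772766 + 0.280766] / 0.633576 = 1.662833
d₂ = d₁ − σ√T = 1.662833 − 0.633576 = 1.029257
N(d₁) = 0.951827,  N(d₂) = 0.848321,  e^(−rT) = 0.923064
E₀ = V₀·N(d₁) − D·e^(−rT)·N(d₂)
   = 331.3356·0.951827 − 152.9890·0.923064·0.848321 = 195.575479
B₀ = V₀ − E₀ = 331.3356 − 195.575479 = 135.760121

B0=135.7601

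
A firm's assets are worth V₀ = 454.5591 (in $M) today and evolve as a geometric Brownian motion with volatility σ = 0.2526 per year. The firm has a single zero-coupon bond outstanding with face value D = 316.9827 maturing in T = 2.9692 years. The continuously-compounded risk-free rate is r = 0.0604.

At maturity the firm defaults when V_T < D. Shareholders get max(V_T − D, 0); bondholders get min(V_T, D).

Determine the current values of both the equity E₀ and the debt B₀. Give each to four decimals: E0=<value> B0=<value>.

E0=197.2920 B0=257.2671

d₁ = [ln(V₀/D) + (r + σ²/2)T] / (σ√T)
   = [ln(454.5591/316.9827) + (0.0604 + 0.5·0.2526²)·2.9692] / (0.2526·√2.9692)
   = [0.360481 + 0.274067] / 0.435264 = 1.457845
d₂ = d₁ − σ√T = 1.457845 − 0.435264 = 1.022581
N(d₁) = 0.927558,  N(d₂) = 0.846747,  e^(−rT) = 0.835822
E₀ = V₀·N(d₁) − D·e^(−rT)·N(d₂)
   = 454.5591·0.927558 − 316.9827·0.835822·0.846747 = 197.292038
B₀ = V₀ − E₀ = 454.5591 − 197.292038 = 257.267062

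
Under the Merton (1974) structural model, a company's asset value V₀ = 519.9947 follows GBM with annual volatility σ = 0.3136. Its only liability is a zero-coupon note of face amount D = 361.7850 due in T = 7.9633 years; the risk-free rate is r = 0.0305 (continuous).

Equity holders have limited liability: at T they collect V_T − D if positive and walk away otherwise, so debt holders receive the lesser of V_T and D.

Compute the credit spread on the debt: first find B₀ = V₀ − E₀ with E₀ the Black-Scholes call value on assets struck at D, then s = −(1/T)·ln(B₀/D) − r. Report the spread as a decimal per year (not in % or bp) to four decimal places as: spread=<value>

spread=0.0229

d₁ = [ln(V₀/D) + (r + σ²/2)T] / (σ√T)
   = [ln(519.9947/361.7850) + (0.0305 + 0.5·0.3136²)·7.9633] / (0.3136·√7.9633)
   = [0.362769 + 0.634456] / 0.884958 = 1.126861
d₂ = d₁ − σ√T = 1.126861 − 0.884958 = 0.241903
N(d₁) = 0.870099,  N(d₂) = 0.595572,  e^(−rT) = 0.784365
E₀ = V₀·N(d₁) − D·e^(−rT)·N(d₂)
   = 519.9947·0.870099 − 361.7850·0.784365·0.595572 = 283.440570
B₀ = V₀ − E₀ = 519.9947 − 283.440570 = 236.554130
spread = −(1/T)·ln(B₀/D) − r = −(1/7.9633)·ln(236.554130/361.7850) − 0.0305 = 0.02285389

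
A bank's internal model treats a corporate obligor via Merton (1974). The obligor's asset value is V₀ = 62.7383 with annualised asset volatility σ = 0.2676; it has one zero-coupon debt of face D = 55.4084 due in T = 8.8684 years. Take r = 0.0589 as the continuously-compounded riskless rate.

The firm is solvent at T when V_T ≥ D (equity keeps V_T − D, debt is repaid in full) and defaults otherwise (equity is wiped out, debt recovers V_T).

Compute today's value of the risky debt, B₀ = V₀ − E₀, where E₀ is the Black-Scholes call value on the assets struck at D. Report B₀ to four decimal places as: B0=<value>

B0=28.7961

d₁ = [ln(V₀/D) + (r + σ²/2)T] / (σ√T)
   = [ln(62.7383/55.4084) + (0.0589 + 0.5·0.2676²)·8.8684] / (0.2676·√8.8684)
   = [0.124241 + 0.839881] / 0.796909 = 1.209826
d₂ = d₁ − σ√T = 1.209826 − 0.796909 = 0.412917
N(d₁) = 0.886827,  N(d₂) = 0.660166,  e^(−rT) = 0.593126
E₀ = V₀·N(d₁) − D·e^(−rT)·N(d₂)
   = 62.7383·0.886827 − 55.4084·0.593126·0.660166 = 33.942224
B₀ = V₀ − E₀ = 62.7383 − 33.942224 = 28.796076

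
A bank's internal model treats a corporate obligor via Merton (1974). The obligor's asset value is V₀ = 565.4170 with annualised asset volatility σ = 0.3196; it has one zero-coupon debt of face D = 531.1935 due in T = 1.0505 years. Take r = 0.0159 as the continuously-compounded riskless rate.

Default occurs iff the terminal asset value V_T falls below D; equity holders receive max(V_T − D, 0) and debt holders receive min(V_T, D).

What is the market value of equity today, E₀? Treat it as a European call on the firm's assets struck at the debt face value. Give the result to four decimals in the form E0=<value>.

d₁ = [ln(V₀/D) + (r + σ²/2)T] / (σ√T)
   = [ln(565.4170/531.1935) + (0.0159 + 0.5·0.3196²)·1.0505] / (0.3196·√1.0505)
   = [0.062437 + 0.070354] / 0.327571 = 0.405382
d₂ = d₁ − σ√T = 0.405382 − 0.327571 = 0.077812
N(d₁) = 0.657402,  N(d₂) = 0.531011,  e^(−rT) = 0.983436
E₀ = V₀·N(d₁) − D·e^(−rT)·N(d₂)
   = 565.4170·0.657402 − 531.1935·0.983436·0.531011 = 94.308733

E0=94.3087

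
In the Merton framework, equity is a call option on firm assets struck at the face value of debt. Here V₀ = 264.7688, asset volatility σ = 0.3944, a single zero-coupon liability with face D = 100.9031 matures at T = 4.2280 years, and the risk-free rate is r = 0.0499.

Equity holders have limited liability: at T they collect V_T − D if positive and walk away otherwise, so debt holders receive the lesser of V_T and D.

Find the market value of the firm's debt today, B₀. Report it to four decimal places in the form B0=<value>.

B0=78.0173

d₁ = [ln(V₀/D) + (r + σ²/2)T] / (σ√T)
   = [ln(264.7688/100.9031) + (0.0499 + 0.5·0.3944²)·4.2280] / (0.3944·√4.2280)
   = [0.964696 + 0.539813] / 0.810969 = 1.855199
d₂ = d₁ − σ√T = 1.855199 − 0.810969 = 1.044229
N(d₁) = 0.968216,  N(d₂) = 0.851810,  e^(−rT) = 0.809793
E₀ = V₀·N(d₁) − D·e^(−rT)·N(d₂)
   = 264.7688·0.968216 − 100.9031·0.809793·0.851810 = 186.751491
B₀ = V₀ − E₀ = 264.7688 − 186.751491 = 78.017309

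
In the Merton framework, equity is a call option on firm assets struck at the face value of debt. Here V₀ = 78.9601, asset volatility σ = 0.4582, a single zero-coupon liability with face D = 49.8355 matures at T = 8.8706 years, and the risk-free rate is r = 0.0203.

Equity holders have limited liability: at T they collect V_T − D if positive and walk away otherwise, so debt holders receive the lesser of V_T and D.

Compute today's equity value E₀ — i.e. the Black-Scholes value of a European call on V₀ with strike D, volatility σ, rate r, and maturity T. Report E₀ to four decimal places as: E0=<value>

E0=51.8106

d₁ = [ln(V₀/D) + (r + σ²/2)T] / (σ√T)
   = [ln(78.9601/49.8355) + (0.0203 + 0.5·0.4582²)·8.8706] / (0.4582·√8.8706)
   = [0.460215 + 1.111252] / 1.364682 = 1.151526
d₂ = d₁ − σ√T = 1.151526 − 1.364682 = -0.213156
N(d₁) = 0.875242,  N(d₂) = 0.415603,  e^(−rT) = 0.835209
E₀ = V₀·N(d₁) − D·e^(−rT)·N(d₂)
   = 78.9601·0.875242 − 49.8355·0.835209·0.415603 = 51.810551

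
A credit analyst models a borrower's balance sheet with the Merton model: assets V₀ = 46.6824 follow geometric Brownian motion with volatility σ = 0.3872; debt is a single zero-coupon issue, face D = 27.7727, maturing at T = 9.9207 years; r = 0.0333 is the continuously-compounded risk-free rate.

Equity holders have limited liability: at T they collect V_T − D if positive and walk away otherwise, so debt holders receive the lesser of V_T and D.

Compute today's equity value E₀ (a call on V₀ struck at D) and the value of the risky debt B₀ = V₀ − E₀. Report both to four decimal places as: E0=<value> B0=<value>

d₁ = [ln(V₀/D) + (r + σ²/2)T] / (σ√T)
   = [ln(46.6824/27.7727) + (0.0333 + 0.5·0.3872²)·9.9207] / (0.3872·√9.9207)
   = [0.519314 + 1.074034] / 1.219569 = 1.306484
d₂ = d₁ − σ√T = 1.306484 − 1.219569 = 0.086915
N(d₁) = 0.904306,  N(d₂) = 0.534630,  e^(−rT) = 0.718665
E₀ = V₀·N(d₁) − D·e^(−rT)·N(d₂)
   = 46.6824·0.904306 − 27.7727·0.718665·0.534630 = 31.544338
B₀ = V₀ − E₀ = 46.6824 − 31.544338 = 15.138062

E0=31.5443 B0=15.1381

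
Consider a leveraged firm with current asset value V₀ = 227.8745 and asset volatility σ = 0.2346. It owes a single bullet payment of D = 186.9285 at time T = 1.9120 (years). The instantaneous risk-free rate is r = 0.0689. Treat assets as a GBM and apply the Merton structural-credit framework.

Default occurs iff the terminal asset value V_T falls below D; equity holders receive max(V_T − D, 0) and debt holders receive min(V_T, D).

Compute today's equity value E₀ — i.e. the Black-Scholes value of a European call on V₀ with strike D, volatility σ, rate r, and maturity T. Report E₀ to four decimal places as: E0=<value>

E0=69.0347

d₁ = [ln(V₀/D) + (r + σ²/2)T] / (σ√T)
   = [ln(227.8745/186.9285) + (0.0689 + 0.5·0.2346²)·1.9120] / (0.2346·√1.9120)
   = [0.198069 + 0.184352] / 0.324393 = 1.178881
d₂ = d₁ − σ√T = 1.178881 − 0.324393 = 0.854488
N(d₁) = 0.880777,  N(d₂) = 0.803583,  e^(−rT) = 0.876572
E₀ = V₀·N(d₁) − D·e^(−rT)·N(d₂)
   = 227.8745·0.880777 − 186.9285·0.876572·0.803583 = 69.034658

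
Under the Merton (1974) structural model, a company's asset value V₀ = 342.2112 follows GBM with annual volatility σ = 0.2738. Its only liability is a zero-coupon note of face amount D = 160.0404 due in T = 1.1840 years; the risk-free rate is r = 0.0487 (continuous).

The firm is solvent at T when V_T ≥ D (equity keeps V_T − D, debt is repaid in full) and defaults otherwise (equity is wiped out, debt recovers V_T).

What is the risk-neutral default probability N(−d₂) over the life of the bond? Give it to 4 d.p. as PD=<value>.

d₁ = [ln(V₀/D) + (r + σ²/2)T] / (σ√T)
   = [ln(342.2112/160.0404) + (0.0487 + 0.5·0.2738²)·1.1840] / (0.2738·√1.1840)
   = [0.760002 + 0.102041] / 0.297927 = 2.893473
d₂ = d₁ − σ√T = 2.893473 − 0.297927 = 2.595547
risk-neutral PD = N(−d₂) = N(-2.595547) = 0.004722

PD=0.0047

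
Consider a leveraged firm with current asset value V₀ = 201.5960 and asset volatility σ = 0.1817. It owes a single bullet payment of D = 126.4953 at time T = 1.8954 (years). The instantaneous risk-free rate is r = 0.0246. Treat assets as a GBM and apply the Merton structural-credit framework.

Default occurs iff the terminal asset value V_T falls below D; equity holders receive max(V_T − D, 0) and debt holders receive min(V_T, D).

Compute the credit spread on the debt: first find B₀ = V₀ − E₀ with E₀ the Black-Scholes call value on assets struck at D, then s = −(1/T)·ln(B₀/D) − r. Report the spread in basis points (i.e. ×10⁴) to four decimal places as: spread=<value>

spread=12.6059

d₁ = [ln(V₀/D) + (r + σ²/2)T] / (σ√T)
   = [ln(201.5960/126.4953) + (0.0246 + 0.5·0.1817²)·1.8954] / (0.1817·√1.8954)
   = [0.466061 + 0.077915] / 0.250153 = 2.174573
d₂ = d₁ − σ√T = 2.174573 − 0.250153 = 1.924420
N(d₁) = 0.985169,  N(d₂) = 0.972849,  e^(−rT) = 0.954443
E₀ = V₀·N(d₁) − D·e^(−rT)·N(d₂)
   = 201.5960·0.985169 − 126.4953·0.954443·0.972849 = 81.151508
B₀ = V₀ − E₀ = 201.5960 − 81.151508 = 120.444492
spread = −(1/T)·ln(B₀/D) − r = −(1/1.8954)·ln(120.444492/126.4953) − 0.0246 = 0.00126059
in basis points: 0.00126059 × 10⁴ = 12.6059 bp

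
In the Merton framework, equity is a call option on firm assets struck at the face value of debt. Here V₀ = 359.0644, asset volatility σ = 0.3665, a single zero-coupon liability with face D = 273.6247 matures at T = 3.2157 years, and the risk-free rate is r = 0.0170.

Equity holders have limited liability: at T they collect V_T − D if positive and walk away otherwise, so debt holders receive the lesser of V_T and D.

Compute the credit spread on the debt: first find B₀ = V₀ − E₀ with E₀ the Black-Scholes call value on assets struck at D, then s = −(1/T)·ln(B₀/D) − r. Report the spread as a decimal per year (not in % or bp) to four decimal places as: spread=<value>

d₁ = [ln(V₀/D) + (r + σ²/2)T] / (σ√T)
   = [ln(359.0644/273.6247) + (0.0170 + 0.5·0.3665²)·3.2157] / (0.3665·√3.2157)
   = [0.271744 + 0.270637] / 0.657221 = 0.825264
d₂ = d₁ − σ√T = 0.825264 − 0.657221 = 0.168043
N(d₁) = 0.795389,  N(d₂) = 0.566725,  e^(−rT) = 0.946800
E₀ = V₀·N(d₁) − D·e^(−rT)·N(d₂)
   = 359.0644·0.795389 − 273.6247·0.946800·0.566725 = 138.775590
B₀ = V₀ − E₀ = 359.0644 − 138.775590 = 220.288810
spread = −(1/T)·ln(B₀/D) − r = −(1/3.2157)·ln(220.288810/273.6247) − 0.0170 = 0.05042482

spread=0.0504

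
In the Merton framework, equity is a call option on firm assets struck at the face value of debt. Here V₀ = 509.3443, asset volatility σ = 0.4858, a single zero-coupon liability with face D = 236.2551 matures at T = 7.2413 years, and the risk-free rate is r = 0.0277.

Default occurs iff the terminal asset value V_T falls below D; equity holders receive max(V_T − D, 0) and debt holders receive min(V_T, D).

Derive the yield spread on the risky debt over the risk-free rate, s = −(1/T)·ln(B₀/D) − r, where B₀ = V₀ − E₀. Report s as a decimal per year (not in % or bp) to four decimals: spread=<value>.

spread=0.0398

d₁ = [ln(V₀/D) + (r + σ²/2)T] / (σ√T)
   = [ln(509.3443/236.2551) + (0.0277 + 0.5·0.4858²)·7.2413] / (0.4858·√7.2413)
   = [0.768212 + 1.055063] / 1.307271 = 1.394718
d₂ = d₁ − σ√T = 1.394718 − 1.307271 = 0.087447
N(d₁) = 0.918450,  N(d₂) = 0.534842,  e^(−rT) = 0.818253
E₀ = V₀·N(d₁) − D·e^(−rT)·N(d₂)
   = 509.3443·0.918450 − 236.2551·0.818253·0.534842 = 364.413379
B₀ = V₀ − E₀ = 509.3443 − 364.413379 = 144.930921
spread = −(1/T)·ln(B₀/D) − r = −(1/7.2413)·ln(144.930921/236.2551) − 0.0277 = 0.03978166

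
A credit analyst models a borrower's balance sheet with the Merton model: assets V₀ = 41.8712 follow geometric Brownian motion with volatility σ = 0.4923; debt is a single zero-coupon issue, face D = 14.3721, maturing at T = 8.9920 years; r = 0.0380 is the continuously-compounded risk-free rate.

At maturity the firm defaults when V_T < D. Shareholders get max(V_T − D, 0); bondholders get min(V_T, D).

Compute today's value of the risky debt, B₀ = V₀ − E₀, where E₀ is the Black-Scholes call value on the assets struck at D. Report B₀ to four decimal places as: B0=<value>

d₁ = [ln(V₀/D) + (r + σ²/2)T] / (σ√T)
   = [ln(41.8712/14.3721) + (0.0380 + 0.5·0.4923²)·8.9920] / (0.4923·√8.9920)
   = [1.069309 + 1.431343] / 1.476243 = 1.693930
d₂ = d₁ − σ√T = 1.693930 − 1.476243 = 0.217686
N(d₁) = 0.954861,  N(d₂) = 0.586163,  e^(−rT) = 0.710564
E₀ = V₀·N(d₁) − D·e^(−rT)·N(d₂)
   = 41.8712·0.954861 − 14.3721·0.710564·0.586163 = 33.995088
B₀ = V₀ − E₀ = 41.8712 − 33.995088 = 7.876112

B0=7.8761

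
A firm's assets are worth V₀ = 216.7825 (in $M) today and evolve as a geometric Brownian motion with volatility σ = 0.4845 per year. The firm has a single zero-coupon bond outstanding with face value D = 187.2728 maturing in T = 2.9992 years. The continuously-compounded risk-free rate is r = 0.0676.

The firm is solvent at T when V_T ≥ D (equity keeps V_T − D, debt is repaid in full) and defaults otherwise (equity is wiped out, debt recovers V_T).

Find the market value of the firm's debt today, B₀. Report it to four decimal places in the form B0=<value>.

d₁ = [ln(V₀/D) + (r + σ²/2)T] / (σ√T)
   = [ln(216.7825/187.2728) + (0.0676 + 0.5·0.4845²)·2.9992] / (0.4845·√2.9992)
   = [0.146328 + 0.554762] / 0.839067 = 0.835560
d₂ = d₁ − σ√T = 0.835560 − 0.839067 = -0.003507
N(d₁) = 0.798299,  N(d₂) = 0.498601,  e^(−rT) = 0.816486
E₀ = V₀·N(d₁) − D·e^(−rT)·N(d₂)
   = 216.7825·0.798299 − 187.2728·0.816486·0.498601 = 96.818334
B₀ = V₀ − E₀ = 216.7825 − 96.818334 = 119.964166

B0=119.9642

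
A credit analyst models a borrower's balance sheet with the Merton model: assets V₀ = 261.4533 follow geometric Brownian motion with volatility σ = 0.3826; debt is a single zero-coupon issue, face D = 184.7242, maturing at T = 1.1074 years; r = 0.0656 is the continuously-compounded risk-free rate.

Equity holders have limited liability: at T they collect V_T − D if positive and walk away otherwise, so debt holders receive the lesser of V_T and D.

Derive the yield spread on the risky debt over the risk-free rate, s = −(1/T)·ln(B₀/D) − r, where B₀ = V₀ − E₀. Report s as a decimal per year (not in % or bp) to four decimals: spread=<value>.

d₁ = [ln(V₀/D) + (r + σ²/2)T] / (σ√T)
   = [ln(261.4533/184.7242) + (0.0656 + 0.5·0.3826²)·1.1074] / (0.3826·√1.1074)
   = [0.347392 + 0.153698] / 0.402622 = 1.244566
d₂ = d₁ − σ√T = 1.244566 − 0.402622 = 0.841944
N(d₁) = 0.893354,  N(d₂) = 0.800090,  e^(−rT) = 0.929930
E₀ = V₀·N(d₁) − D·e^(−rT)·N(d₂)
   = 261.4533·0.893354 − 184.7242·0.929930·0.800090 = 96.130375
B₀ = V₀ − E₀ = 261.4533 − 96.130375 = 165.322925
spread = −(1/T)·ln(B₀/D) − r = −(1/1.1074)·ln(165.322925/184.7242) − 0.0656 = 0.03460157

spread=0.0346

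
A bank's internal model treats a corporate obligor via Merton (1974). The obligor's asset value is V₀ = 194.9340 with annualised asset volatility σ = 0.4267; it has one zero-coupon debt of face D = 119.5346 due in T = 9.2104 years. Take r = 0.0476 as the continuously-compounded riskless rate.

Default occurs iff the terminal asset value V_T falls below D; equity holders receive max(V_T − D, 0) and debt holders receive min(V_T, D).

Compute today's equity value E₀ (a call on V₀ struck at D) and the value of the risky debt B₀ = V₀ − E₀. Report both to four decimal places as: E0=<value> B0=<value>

E0=137.4394 B0=57.4946

d₁ = [ln(V₀/D) + (r + σ²/2)T] / (σ√T)
   = [ln(194.9340/119.5346) + (0.0476 + 0.5·0.4267²)·9.2104] / (0.4267·√9.2104)
   = [0.489055 + 1.276897] / 1.294977 = 1.363694
d₂ = d₁ − σ√T = 1.363694 − 1.294977 = 0.068718
N(d₁) = 0.913668,  N(d₂) = 0.527393,  e^(−rT) = 0.645058
E₀ = V₀·N(d₁) − D·e^(−rT)·N(d₂)
   = 194.9340·0.913668 − 119.5346·0.645058·0.527393 = 137.439427
B₀ = V₀ − E₀ = 194.9340 − 137.439427 = 57.494573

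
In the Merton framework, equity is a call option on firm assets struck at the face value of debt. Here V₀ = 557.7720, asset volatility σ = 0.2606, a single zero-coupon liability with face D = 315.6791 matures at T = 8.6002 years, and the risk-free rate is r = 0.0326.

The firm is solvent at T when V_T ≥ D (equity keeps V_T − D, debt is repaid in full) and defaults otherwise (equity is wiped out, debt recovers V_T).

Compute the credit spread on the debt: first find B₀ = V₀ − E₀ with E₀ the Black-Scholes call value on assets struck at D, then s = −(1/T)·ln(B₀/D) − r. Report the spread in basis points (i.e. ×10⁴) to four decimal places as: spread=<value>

d₁ = [ln(V₀/D) + (r + σ²/2)T] / (σ√T)
   = [ln(557.7720/315.6791) + (0.0326 + 0.5·0.2606²)·8.6002] / (0.2606·√8.6002)
   = [0.569224 + 0.572396] / 0.764238 = 1.493802
d₂ = d₁ − σ√T = 1.493802 − 0.764238 = 0.729564
N(d₁) = 0.932386,  N(d₂) = 0.767172,  e^(−rT) = 0.755507
E₀ = V₀·N(d₁) − D·e^(−rT)·N(d₂)
   = 557.7720·0.932386 − 315.6791·0.755507·0.767172 = 337.090314
B₀ = V₀ − E₀ = 557.7720 − 337.090314 = 220.681686
spread = −(1/T)·ln(B₀/D) − r = −(1/8.6002)·ln(220.681686/315.6791) − 0.0326 = 0.00902750
in basis points: 0.00902750 × 10⁴ = 90.2750 bp

spread=90.2750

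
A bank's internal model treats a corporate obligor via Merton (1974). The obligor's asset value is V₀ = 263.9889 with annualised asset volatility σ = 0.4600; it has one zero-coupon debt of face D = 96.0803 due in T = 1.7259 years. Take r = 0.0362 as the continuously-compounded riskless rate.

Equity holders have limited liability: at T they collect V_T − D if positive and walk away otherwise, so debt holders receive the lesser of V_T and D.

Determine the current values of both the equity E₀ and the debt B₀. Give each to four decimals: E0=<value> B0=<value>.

d₁ = [ln(V₀/D) + (r + σ²/2)T] / (σ√T)
   = [ln(263.9889/96.0803) + (0.0362 + 0.5·0.4600²)·1.7259] / (0.4600·√1.7259)
   = [1.010723 + 0.245078] / 0.604318 = 2.078045
d₂ = d₁ − σ√T = 2.078045 − 0.604318 = 1.473727
N(d₁) = 0.981147,  N(d₂) = 0.929722,  e^(−rT) = 0.939434
E₀ = V₀·N(d₁) − D·e^(−rT)·N(d₂)
   = 263.9889·0.981147 − 96.0803·0.939434·0.929722 = 175.094241
B₀ = V₀ − E₀ = 263.9889 − 175.094241 = 88.894659

E0=175.0942 B0=88.8947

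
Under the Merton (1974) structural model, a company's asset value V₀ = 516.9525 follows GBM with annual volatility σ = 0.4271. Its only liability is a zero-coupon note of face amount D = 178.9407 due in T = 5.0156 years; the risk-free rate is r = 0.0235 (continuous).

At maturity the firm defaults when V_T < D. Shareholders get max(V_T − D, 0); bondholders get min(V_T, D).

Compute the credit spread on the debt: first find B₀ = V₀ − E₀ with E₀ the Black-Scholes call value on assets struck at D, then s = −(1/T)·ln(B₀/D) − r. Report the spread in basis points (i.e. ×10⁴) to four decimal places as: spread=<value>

spread=174.4020

d₁ = [ln(V₀/D) + (r + σ²/2)T] / (σ√T)
   = [ln(516.9525/178.9407) + (0.0235 + 0.5·0.4271²)·5.0156] / (0.4271·√5.0156)
   = [1.060897 + 0.575325] / 0.956513 = 1.710611
d₂ = d₁ − σ√T = 1.710611 − 0.956513 = 0.754097
N(d₁) = 0.956424,  N(d₂) = 0.774605,  e^(−rT) = 0.888815
E₀ = V₀·N(d₁) − D·e^(−rT)·N(d₂)
   = 516.9525·0.956424 − 178.9407·0.888815·0.774605 = 371.228441
B₀ = V₀ − E₀ = 516.9525 − 371.228441 = 145.724059
spread = −(1/T)·ln(B₀/D) − r = −(1/5.0156)·ln(145.724059/178.9407) − 0.0235 = 0.01744020
in basis points: 0.01744020 × 10⁴ = 174.4020 bp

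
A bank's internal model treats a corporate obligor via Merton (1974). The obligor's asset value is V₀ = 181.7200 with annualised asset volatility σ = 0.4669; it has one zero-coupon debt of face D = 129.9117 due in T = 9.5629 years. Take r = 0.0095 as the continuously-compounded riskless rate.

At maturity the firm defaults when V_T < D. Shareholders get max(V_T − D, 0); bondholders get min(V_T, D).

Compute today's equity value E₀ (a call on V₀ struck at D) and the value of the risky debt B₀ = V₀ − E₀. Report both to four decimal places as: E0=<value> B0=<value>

d₁ = [ln(V₀/D) + (r + σ²/2)T] / (σ√T)
   = [ln(181.7200/129.9117) + (0.0095 + 0.5·0.4669²)·9.5629] / (0.4669·√9.5629)
   = [0.335612 + 1.133183] / 1.443839 = 1.017284
d₂ = d₁ − σ√T = 1.017284 − 1.443839 = -0.426554
N(d₁) = 0.845491,  N(d₂) = 0.334852,  e^(−rT) = 0.913157
E₀ = V₀·N(d₁) − D·e^(−rT)·N(d₂)
   = 181.7200·0.845491 − 129.9117·0.913157·0.334852 = 113.919197
B₀ = V₀ − E₀ = 181.7200 − 113.919197 = 67.800803

E0=113.9192 B0=67.8008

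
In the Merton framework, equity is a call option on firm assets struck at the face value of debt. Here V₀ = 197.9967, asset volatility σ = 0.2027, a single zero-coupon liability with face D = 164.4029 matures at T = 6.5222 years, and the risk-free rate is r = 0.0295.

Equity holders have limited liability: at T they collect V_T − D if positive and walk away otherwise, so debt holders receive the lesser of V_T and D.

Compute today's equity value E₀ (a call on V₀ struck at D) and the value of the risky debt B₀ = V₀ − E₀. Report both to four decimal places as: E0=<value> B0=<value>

d₁ = [ln(V₀/D) + (r + σ²/2)T] / (σ√T)
   = [ln(197.9967/164.4029) + (0.0295 + 0.5·0.2027²)·6.5222] / (0.2027·√6.5222)
   = [0.185930 + 0.326395] / 0.517667 = 0.989680
d₂ = d₁ − σ√T = 0.989680 − 0.517667 = 0.472012
N(d₁) = 0.838835,  N(d₂) = 0.681541,  e^(−rT) = 0.824973
E₀ = V₀·N(d₁) − D·e^(−rT)·N(d₂)
   = 197.9967·0.838835 − 164.4029·0.824973·0.681541 = 73.650507
B₀ = V₀ − E₀ = 197.9967 − 73.650507 = 124.346193

E0=73.6505 B0=124.3462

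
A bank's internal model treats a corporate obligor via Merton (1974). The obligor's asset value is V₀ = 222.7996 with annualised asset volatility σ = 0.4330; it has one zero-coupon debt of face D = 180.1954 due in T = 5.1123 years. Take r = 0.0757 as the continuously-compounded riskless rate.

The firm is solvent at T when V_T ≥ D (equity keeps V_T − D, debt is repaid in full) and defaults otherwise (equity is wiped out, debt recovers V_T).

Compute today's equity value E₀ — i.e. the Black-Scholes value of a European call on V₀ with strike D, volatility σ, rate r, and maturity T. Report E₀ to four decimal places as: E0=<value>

d₁ = [ln(V₀/D) + (r + σ²/2)T] / (σ√T)
   = [ln(222.7996/180.1954) + (0.0757 + 0.5·0.4330²)·5.1123] / (0.4330·√5.1123)
   = [0.212231 + 0.866251] / 0.979030 = 1.101582
d₂ = d₁ − σ√T = 1.101582 − 0.979030 = 0.122552
N(d₁) = 0.864678,  N(d₂) = 0.548769,  e^(−rT) = 0.679090
E₀ = V₀·N(d₁) − D·e^(−rT)·N(d₂)
   = 222.7996·0.864678 − 180.1954·0.679090·0.548769 = 125.497684

E0=125.4977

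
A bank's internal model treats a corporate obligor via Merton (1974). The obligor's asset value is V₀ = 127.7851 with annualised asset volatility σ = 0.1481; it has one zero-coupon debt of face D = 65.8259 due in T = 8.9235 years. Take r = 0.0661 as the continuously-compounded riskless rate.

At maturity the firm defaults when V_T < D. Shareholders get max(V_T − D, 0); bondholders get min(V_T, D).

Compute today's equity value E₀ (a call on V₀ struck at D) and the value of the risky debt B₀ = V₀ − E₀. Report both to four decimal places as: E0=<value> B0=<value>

d₁ = [ln(V₀/D) + (r + σ²/2)T] / (σ√T)
   = [ln(127.7851/65.8259) + (0.0661 + 0.5·0.1481²)·8.9235] / (0.1481·√8.9235)
   = [0.663337 + 0.687706] / 0.442408 = 3.053840
d₂ = d₁ − σ√T = 3.053840 − 0.442408 = 2.611432
N(d₁) = 0.998870,  N(d₂) = 0.995492,  e^(−rT) = 0.554414
E₀ = V₀·N(d₁) − D·e^(−rT)·N(d₂)
   = 127.7851·0.998870 − 65.8259·0.554414·0.995492 = 91.310463
B₀ = V₀ − E₀ = 127.7851 − 91.310463 = 36.474637

E0=91.3105 B0=36.4746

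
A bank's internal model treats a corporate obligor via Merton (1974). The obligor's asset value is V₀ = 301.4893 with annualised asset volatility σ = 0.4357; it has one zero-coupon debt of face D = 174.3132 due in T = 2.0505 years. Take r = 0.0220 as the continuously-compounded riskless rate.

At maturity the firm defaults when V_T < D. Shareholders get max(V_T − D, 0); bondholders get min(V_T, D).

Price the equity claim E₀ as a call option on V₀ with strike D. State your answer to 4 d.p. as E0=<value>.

d₁ = [ln(V₀/D) + (r + σ²/2)T] / (σ√T)
   = [ln(301.4893/174.3132) + (0.0220 + 0.5·0.4357²)·2.0505] / (0.4357·√2.0505)
   = [0.547881 + 0.239739] / 0.623904 = 1.262406
d₂ = d₁ − σ√T = 1.262406 − 0.623904 = 0.638503
N(d₁) = 0.896599,  N(d₂) = 0.738427,  e^(−rT) = 0.955891
E₀ = V₀·N(d₁) − D·e^(−rT)·N(d₂)
   = 301.4893·0.896599 − 174.3132·0.955891·0.738427 = 147.274931

E0=147.2749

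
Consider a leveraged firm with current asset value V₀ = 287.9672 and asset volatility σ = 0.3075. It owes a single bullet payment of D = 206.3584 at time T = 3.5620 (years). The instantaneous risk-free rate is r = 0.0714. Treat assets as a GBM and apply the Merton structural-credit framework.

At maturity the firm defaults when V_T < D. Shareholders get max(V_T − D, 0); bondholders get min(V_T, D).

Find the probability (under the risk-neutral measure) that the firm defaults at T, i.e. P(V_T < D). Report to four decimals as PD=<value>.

d₁ = [ln(V₀/D) + (r + σ²/2)T] / (σ√T)
   = [ln(287.9672/206.3584) + (0.0714 + 0.5·0.3075²)·3.5620] / (0.3075·√3.5620)
   = [0.333232 + 0.422731] / 0.580353 = 1.302593
d₂ = d₁ − σ√T = 1.302593 − 0.580353 = 0.722240
risk-neutral PD = N(−d₂) = N(-0.722240) = 0.235073

PD=0.2351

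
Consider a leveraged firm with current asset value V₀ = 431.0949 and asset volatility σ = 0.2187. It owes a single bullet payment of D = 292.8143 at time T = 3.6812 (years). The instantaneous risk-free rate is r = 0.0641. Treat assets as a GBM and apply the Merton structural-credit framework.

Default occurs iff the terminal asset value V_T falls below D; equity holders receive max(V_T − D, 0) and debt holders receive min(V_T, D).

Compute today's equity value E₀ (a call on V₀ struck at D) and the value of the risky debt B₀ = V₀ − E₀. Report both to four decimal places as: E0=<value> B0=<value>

E0=203.7899 B0=227.3050

d₁ = [ln(V₀/D) + (r + σ²/2)T] / (σ√T)
   = [ln(431.0949/292.8143) + (0.0641 + 0.5·0.2187²)·3.6812] / (0.2187·√3.6812)
   = [0.386790 + 0.324000] / 0.419608 = 1.693939
d₂ = d₁ − σ√T = 1.693939 − 0.419608 = 1.274331
N(d₁) = 0.954862,  N(d₂) = 0.898727,  e^(−rT) = 0.789808
E₀ = V₀·N(d₁) − D·e^(−rT)·N(d₂)
   = 431.0949·0.954862 − 292.8143·0.789808·0.898727 = 203.789889
B₀ = V₀ − E₀ = 431.0949 − 203.789889 = 227.305011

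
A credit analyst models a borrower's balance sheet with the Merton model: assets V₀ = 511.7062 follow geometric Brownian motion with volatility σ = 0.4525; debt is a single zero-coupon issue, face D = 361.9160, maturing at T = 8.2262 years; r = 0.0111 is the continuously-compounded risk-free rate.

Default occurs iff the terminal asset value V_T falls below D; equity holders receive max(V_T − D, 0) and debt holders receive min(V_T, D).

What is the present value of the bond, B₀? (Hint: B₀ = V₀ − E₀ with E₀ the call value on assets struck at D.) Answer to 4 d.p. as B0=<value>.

B0=207.6591

d₁ = [ln(V₀/D) + (r + σ²/2)T] / (σ√T)
   = [ln(511.7062/361.9160) + (0.0111 + 0.5·0.4525²)·8.2262] / (0.4525·√8.2262)
   = [0.346338 + 0.933494] / 1.297831 = 0.986132
d₂ = d₁ − σ√T = 0.986132 − 1.297831 = -0.311700
N(d₁) = 0.837966,  N(d₂) = 0.377634,  e^(−rT) = 0.912734
E₀ = V₀·N(d₁) − D·e^(−rT)·N(d₂)
   = 511.7062·0.837966 − 361.9160·0.912734·0.377634 = 304.047142
B₀ = V₀ − E₀ = 511.7062 − 304.047142 = 207.659058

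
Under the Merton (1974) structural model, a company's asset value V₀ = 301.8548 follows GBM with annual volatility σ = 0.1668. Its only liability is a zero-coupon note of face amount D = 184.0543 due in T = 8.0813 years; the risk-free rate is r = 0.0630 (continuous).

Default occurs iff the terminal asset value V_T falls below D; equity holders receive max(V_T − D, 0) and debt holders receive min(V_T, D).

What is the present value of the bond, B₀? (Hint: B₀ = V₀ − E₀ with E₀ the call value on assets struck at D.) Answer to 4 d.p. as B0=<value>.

B0=110.0981

d₁ = [ln(V₀/D) + (r + σ²/2)T] / (σ√T)
   = [ln(301.8548/184.0543) + (0.0630 + 0.5·0.1668²)·8.0813] / (0.1668·√8.0813)
   = [0.494715 + 0.621542] / 0.474173 = 2.354114
d₂ = d₁ − σ√T = 2.354114 − 0.474173 = 1.879942
N(d₁) = 0.990717,  N(d₂) = 0.969942,  e^(−rT) = 0.601023
E₀ = V₀·N(d₁) − D·e^(−rT)·N(d₂)
   = 301.8548·0.990717 − 184.0543·0.601023·0.969942 = 191.756705
B₀ = V₀ − E₀ = 301.8548 − 191.756705 = 110.098095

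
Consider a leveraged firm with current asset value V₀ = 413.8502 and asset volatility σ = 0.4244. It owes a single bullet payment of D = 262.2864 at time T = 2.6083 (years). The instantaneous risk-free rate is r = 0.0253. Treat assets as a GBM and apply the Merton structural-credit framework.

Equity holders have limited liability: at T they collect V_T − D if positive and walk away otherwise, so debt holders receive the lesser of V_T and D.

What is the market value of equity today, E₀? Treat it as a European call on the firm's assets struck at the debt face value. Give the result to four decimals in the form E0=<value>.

E0=195.4603

d₁ = [ln(V₀/D) + (r + σ²/2)T] / (σ√T)
   = [ln(413.8502/262.2864) + (0.0253 + 0.5·0.4244²)·2.6083] / (0.4244·√2.6083)
   = [0.456067 + 0.300887] / 0.685416 = 1.104373
d₂ = d₁ − σ√T = 1.104373 − 0.685416 = 0.418957
N(d₁) = 0.865284,  N(d₂) = 0.662376,  e^(−rT) = 0.936140
E₀ = V₀·N(d₁) − D·e^(−rT)·N(d₂)
   = 413.8502·0.865284 − 262.2864·0.936140·0.662376 = 195.460302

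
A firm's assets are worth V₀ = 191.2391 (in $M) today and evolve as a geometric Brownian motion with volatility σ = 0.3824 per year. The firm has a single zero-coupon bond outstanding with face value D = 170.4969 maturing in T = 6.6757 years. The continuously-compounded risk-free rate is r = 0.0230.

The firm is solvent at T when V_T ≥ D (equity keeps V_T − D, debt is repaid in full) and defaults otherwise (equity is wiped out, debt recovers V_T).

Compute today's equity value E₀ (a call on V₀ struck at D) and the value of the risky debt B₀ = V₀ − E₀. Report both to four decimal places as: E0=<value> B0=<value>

E0=88.5468 B0=102.6923

d₁ = [ln(V₀/D) + (r + σ²/2)T] / (σ√T)
   = [ln(191.2391/170.4969) + (0.0230 + 0.5·0.3824²)·6.6757] / (0.3824·√6.6757)
   = [0.114807 + 0.641634] / 0.988021 = 0.765613
d₂ = d₁ − σ√T = 0.765613 − 0.988021 = -0.222409
N(d₁) = 0.778047,  N(d₂) = 0.411998,  e^(−rT) = 0.857666
E₀ = V₀·N(d₁) − D·e^(−rT)·N(d₂)
   = 191.2391·0.778047 − 170.4969·0.857666·0.411998 = 88.546760
B₀ = V₀ − E₀ = 191.2391 − 88.546760 = 102.692340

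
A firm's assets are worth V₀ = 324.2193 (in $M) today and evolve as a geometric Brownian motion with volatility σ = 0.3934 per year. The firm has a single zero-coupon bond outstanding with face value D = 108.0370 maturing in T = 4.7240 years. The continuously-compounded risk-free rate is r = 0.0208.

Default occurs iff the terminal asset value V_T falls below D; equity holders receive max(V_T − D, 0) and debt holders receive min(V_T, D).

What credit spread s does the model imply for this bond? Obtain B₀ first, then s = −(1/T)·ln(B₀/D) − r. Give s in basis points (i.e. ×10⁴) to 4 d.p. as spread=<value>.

d₁ = [ln(V₀/D) + (r + σ²/2)T] / (σ√T)
   = [ln(324.2193/108.0370) + (0.0208 + 0.5·0.3934²)·4.7240] / (0.3934·√4.7240)
   = [1.098946 + 0.463811] / 0.855046 = 1.827689
d₂ = d₁ − σ√T = 1.827689 − 0.855046 = 0.972643
N(d₁) = 0.966202,  N(d₂) = 0.834635,  e^(−rT) = 0.906414
E₀ = V₀·N(d₁) − D·e^(−rT)·N(d₂)
   = 324.2193·0.966202 − 108.0370·0.906414·0.834635 = 231.528657
B₀ = V₀ − E₀ = 324.2193 − 231.528657 = 92.690643
spread = −(1/T)·ln(B₀/D) − r = −(1/4.7240)·ln(92.690643/108.0370) − 0.0208 = 0.01163146
in basis points: 0.01163146 × 10⁴ = 116.3146 bp

spread=116.3146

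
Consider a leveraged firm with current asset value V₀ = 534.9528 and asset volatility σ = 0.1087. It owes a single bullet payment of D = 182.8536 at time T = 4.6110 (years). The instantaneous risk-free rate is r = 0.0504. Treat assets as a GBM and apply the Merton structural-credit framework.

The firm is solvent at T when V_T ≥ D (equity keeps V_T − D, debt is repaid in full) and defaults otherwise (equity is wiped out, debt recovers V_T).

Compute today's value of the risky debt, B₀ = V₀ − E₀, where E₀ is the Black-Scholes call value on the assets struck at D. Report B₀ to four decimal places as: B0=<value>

B0=144.9359

d₁ = [ln(V₀/D) + (r + σ²/2)T] / (σ√T)
   = [ln(534.9528/182.8536) + (0.0504 + 0.5·0.1087²)·4.6110] / (0.1087·√4.6110)
   = [1.073493 + 0.259635] / 0.233414 = 5.711429
d₂ = d₁ − σ√T = 5.711429 − 0.233414 = 5.478015
N(d₁) = 1.000000,  N(d₂) = 1.000000,  e^(−rT) = 0.792633
E₀ = V₀·N(d₁) − D·e^(−rT)·N(d₂)
   = 534.9528·1.000000 − 182.8536·0.792633·1.000000 = 390.016921
B₀ = V₀ − E₀ = 534.9528 − 390.016921 = 144.935879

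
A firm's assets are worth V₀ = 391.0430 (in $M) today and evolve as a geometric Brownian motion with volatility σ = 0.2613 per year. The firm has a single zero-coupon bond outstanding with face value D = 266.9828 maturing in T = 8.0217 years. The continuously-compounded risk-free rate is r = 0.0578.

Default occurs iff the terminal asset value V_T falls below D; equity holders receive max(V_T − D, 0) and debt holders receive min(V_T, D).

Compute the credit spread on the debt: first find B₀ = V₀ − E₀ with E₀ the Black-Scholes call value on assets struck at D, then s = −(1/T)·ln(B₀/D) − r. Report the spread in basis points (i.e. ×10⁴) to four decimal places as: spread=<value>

d₁ = [ln(V₀/D) + (r + σ²/2)T] / (σ√T)
   = [ln(391.0430/266.9828) + (0.0578 + 0.5·0.2613²)·8.0217] / (0.2613·√8.0217)
   = [0.381633 + 0.737506] / 0.740070 = 1.512208
d₂ = d₁ − σ√T = 1.512208 − 0.740070 = 0.772138
N(d₁) = 0.934759,  N(d₂) = 0.779984,  e^(−rT) = 0.628981
E₀ = V₀·N(d₁) − D·e^(−rT)·N(d₂)
   = 391.0430·0.934759 − 266.9828·0.628981·0.779984 = 234.550757
B₀ = V₀ − E₀ = 391.0430 − 234.550757 = 156.492243
spread = −(1/T)·ln(B₀/D) − r = −(1/8.0217)·ln(156.492243/266.9828) − 0.0578 = 0.00879159
in basis points: 0.00879159 × 10⁴ = 87.9159 bp

spread=87.9159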